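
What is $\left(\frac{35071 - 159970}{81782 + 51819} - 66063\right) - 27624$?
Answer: $- \frac{12516801786}{133601} \approx -93688.0$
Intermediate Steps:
$\left(\frac{35071 - 159970}{81782 + 51819} - 66063\right) - 27624 = \left(- \frac{124899}{133601} - 66063\right) - 27624 = - \frac{8826207762}{133601} - 27624 = - \frac{12516801786}{133601}$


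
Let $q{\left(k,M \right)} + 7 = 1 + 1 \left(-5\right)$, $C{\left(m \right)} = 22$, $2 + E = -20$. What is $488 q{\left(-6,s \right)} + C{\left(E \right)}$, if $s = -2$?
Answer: $-5346$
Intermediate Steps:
$E = -22$ ($E = -2 - 20 = -22$)
$q{\left(k,M \right)} = -11$ ($q{\left(k,M \right)} = -7 + \left(1 + 1 \left(-5\right)\right) = -7 + \left(1 - 5\right) = -7 - 4 = -11$)
$488 q{\left(-6,s \right)} + C{\left(E \right)} = 488 \left(-11\right) + 22 = -5368 + 22 = -5346$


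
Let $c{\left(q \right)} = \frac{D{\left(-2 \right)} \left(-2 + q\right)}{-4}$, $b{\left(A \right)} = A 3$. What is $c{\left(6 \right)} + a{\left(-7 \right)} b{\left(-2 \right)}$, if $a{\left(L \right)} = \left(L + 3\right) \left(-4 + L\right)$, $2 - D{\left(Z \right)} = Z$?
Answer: $-268$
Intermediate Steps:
$D{\left(Z \right)} = 2 - Z$
$a{\left(L \right)} = \left(-4 + L\right) \left(3 + L\right)$ ($a{\left(L \right)} = \left(3 + L\right) \left(-4 + L\right) = \left(-4 + L\right) \left(3 + L\right)$)
$b{\left(A \right)} = 3 A$
$c{\left(q \right)} = 2 - q$ ($c{\left(q \right)} = \frac{\left(2 - -2\right) \left(-2 + q\right)}{-4} = \left(2 + 2\right) \left(-2 + q\right) \left(- \frac{1}{4}\right) = 4 \left(-2 + q\right) \left(- \frac{1}{4}\right) = \left(-8 + 4 q\right) \left(- \frac{1}{4}\right) = 2 - q$)
$c{\left(6 \right)} + a{\left(-7 \right)} b{\left(-2 \right)} = \left(2 - 6\right) + \left(-12 + \left(-7\right)^{2} - -7\right) 3 \left(-2\right) = \left(2 - 6\right) + \left(-12 + 49 + 7\right) \left(-6\right) = -4 + 44 \left(-6\right) = -4 - 264 = -268$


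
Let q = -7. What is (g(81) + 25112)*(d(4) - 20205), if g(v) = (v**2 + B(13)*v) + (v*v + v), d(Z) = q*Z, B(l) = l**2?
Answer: -1052196932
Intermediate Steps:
d(Z) = -7*Z
g(v) = 2*v**2 + 170*v (g(v) = (v**2 + 13**2*v) + (v*v + v) = (v**2 + 169*v) + (v**2 + v) = (v**2 + 169*v) + (v + v**2) = 2*v**2 + 170*v)
(g(81) + 25112)*(d(4) - 20205) = (2*81*(85 + 81) + 25112)*(-7*4 - 20205) = (2*81*166 + 25112)*(-28 - 20205) = (26892 + 25112)*(-20233) = 52004*(-20233) = -1052196932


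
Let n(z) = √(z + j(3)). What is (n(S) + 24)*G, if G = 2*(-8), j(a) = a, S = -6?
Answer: -384 - 16*I*√3 ≈ -384.0 - 27.713*I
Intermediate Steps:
n(z) = √(3 + z) (n(z) = √(z + 3) = √(3 + z))
G = -16
(n(S) + 24)*G = (√(3 - 6) + 24)*(-16) = (√(-3) + 24)*(-16) = (I*√3 + 24)*(-16) = (24 + I*√3)*(-16) = -384 - 16*I*√3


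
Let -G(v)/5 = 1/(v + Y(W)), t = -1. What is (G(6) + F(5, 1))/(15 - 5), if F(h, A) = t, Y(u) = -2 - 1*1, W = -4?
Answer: -4/15 ≈ -0.26667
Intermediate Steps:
Y(u) = -3 (Y(u) = -2 - 1 = -3)
G(v) = -5/(-3 + v) (G(v) = -5/(v - 3) = -5/(-3 + v))
F(h, A) = -1
(G(6) + F(5, 1))/(15 - 5) = (-5/(-3 + 6) - 1)/(15 - 5) = (-5/3 - 1)/10 = (-5*1/3 - 1)*(1/10) = (-5/3 - 1)*(1/10) = -8/3*1/10 = -4/15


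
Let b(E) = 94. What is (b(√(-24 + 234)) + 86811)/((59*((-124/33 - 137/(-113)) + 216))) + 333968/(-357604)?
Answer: 25051084586501/4198486148207 ≈ 5.9667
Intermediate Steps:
(b(√(-24 + 234)) + 86811)/((59*((-124/33 - 137/(-113)) + 216))) + 333968/(-357604) = (94 + 86811)/((59*((-124/33 - 137/(-113)) + 216))) + 333968/(-357604) = 86905/((59*((-124*1/33 - 137*(-1/113)) + 216))) + 333968*(-1/357604) = 86905/((59*((-124/33 + 137/113) + 216))) - 83492/89401 = 86905/((59*(-9491/3729 + 216))) - 83492/89401 = 86905/((59*(795973/3729))) - 83492/89401 = 86905/(46962407/3729) - 83492/89401 = 86905*(3729/46962407) - 83492/89401 = 324068745/46962407 - 83492/89401 = 25051084586501/4198486148207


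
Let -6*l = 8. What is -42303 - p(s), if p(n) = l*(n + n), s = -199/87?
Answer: -11042675/261 ≈ -42309.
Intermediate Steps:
s = -199/87 (s = -199*1/87 = -199/87 ≈ -2.2874)
l = -4/3 (l = -⅙*8 = -4/3 ≈ -1.3333)
p(n) = -8*n/3 (p(n) = -4*(n + n)/3 = -8*n/3)
-42303 - p(s) = -42303 - (-8)*(-199)/(3*87) = -42303 - 1*1592/261 = -42303 - 1592/261 = -11042675/261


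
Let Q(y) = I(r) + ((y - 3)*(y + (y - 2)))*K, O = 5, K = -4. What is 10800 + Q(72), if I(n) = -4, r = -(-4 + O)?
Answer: -28396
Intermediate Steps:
r = -1 (r = -(-4 + 5) = -1*1 = -1)
Q(y) = -4 - 4*(-3 + y)*(-2 + 2*y) (Q(y) = -4 + ((y - 3)*(y + (y - 2)))*(-4) = -4 + ((-3 + y)*(y + (-2 + y)))*(-4) = -4 + ((-3 + y)*(-2 + 2*y))*(-4) = -4 - 4*(-3 + y)*(-2 + 2*y))
10800 + Q(72) = 10800 + (-28 - 8*72² + 32*72) = 10800 + (-28 - 8*5184 + 2304) = 10800 + (-28 - 41472 + 2304) = 10800 - 39196 = -28396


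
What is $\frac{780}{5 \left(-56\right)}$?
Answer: $- \frac{39}{14} \approx -2.7857$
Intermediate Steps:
$\frac{780}{5 \left(-56\right)} = \frac{780}{-280} = 780 \left(- \frac{1}{280}\right) = - \frac{39}{14}$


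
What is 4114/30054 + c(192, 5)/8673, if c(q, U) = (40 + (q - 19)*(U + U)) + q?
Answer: 15774445/43443057 ≈ 0.36311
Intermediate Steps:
c(q, U) = 40 + q + 2*U*(-19 + q) (c(q, U) = (40 + (-19 + q)*(2*U)) + q = (40 + 2*U*(-19 + q)) + q = 40 + q + 2*U*(-19 + q))
4114/30054 + c(192, 5)/8673 = 4114/30054 + (40 + 192 - 38*5 + 2*5*192)/8673 = 4114*(1/30054) + (40 + 192 - 190 + 1920)*(1/8673) = 2057/15027 + 1962*(1/8673) = 2057/15027 + 654/2891 = 15774445/43443057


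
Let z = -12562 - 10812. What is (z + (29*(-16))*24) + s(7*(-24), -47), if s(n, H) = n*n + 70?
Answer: -6216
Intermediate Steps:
z = -23374
s(n, H) = 70 + n**2 (s(n, H) = n**2 + 70 = 70 + n**2)
(z + (29*(-16))*24) + s(7*(-24), -47) = (-23374 + (29*(-16))*24) + (70 + (7*(-24))**2) = (-23374 - 464*24) + (70 + (-168)**2) = (-23374 - 11136) + (70 + 28224) = -34510 + 28294 = -6216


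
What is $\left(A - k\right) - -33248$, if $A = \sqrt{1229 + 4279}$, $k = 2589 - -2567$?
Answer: $28092 + 18 \sqrt{17} \approx 28166.0$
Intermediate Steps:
$k = 5156$ ($k = 2589 + 2567 = 5156$)
$A = 18 \sqrt{17}$ ($A = \sqrt{5508} = 18 \sqrt{17} \approx 74.216$)
$\left(A - k\right) - -33248 = \left(18 \sqrt{17} - 5156\right) - -33248 = \left(18 \sqrt{17} - 5156\right) + 33248 = \left(-5156 + 18 \sqrt{17}\right) + 33248 = 28092 + 18 \sqrt{17}$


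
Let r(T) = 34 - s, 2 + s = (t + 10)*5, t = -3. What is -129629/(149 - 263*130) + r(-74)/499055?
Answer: 64692034636/16988331255 ≈ 3.8080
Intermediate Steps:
s = 33 (s = -2 + (-3 + 10)*5 = -2 + 7*5 = -2 + 35 = 33)
r(T) = 1 (r(T) = 34 - 1*33 = 34 - 33 = 1)
-129629/(149 - 263*130) + r(-74)/499055 = -129629/(149 - 263*130) + 1/499055 = -129629/(149 - 34190) + 1*(1/499055) = -129629/(-34041) + 1/499055 = -129629*(-1/34041) + 1/499055 = 129629/34041 + 1/499055 = 64692034636/16988331255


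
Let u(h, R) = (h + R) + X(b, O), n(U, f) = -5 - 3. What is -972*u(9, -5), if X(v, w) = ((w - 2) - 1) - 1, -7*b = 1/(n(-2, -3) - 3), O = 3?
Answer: -2916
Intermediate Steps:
n(U, f) = -8
b = 1/77 (b = -1/(7*(-8 - 3)) = -1/7/(-11) = -1/7*(-1/11) = 1/77 ≈ 0.012987)
X(v, w) = -4 + w (X(v, w) = ((-2 + w) - 1) - 1 = (-3 + w) - 1 = -4 + w)
u(h, R) = -1 + R + h (u(h, R) = (h + R) + (-4 + 3) = (R + h) - 1 = -1 + R + h)
-972*u(9, -5) = -972*(-1 - 5 + 9) = -972*3 = -2916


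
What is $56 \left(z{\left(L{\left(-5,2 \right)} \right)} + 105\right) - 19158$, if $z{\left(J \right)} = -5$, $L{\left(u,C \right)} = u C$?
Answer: $-13558$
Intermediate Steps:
$L{\left(u,C \right)} = C u$
$56 \left(z{\left(L{\left(-5,2 \right)} \right)} + 105\right) - 19158 = 56 \left(-5 + 105\right) - 19158 = 56 \cdot 100 - 19158 = 5600 - 19158 = -13558$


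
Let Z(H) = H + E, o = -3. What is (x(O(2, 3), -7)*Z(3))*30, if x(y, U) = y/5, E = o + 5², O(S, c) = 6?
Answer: 900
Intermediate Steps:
E = 22 (E = -3 + 5² = -3 + 25 = 22)
Z(H) = 22 + H (Z(H) = H + 22 = 22 + H)
x(y, U) = y/5 (x(y, U) = y*(⅕) = y/5)
(x(O(2, 3), -7)*Z(3))*30 = (((⅕)*6)*(22 + 3))*30 = ((6/5)*25)*30 = 30*30 = 900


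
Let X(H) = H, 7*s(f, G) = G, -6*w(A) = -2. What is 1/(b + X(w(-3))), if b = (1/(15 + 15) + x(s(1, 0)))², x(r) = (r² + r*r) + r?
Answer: 900/301 ≈ 2.9900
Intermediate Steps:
w(A) = ⅓ (w(A) = -⅙*(-2) = ⅓)
s(f, G) = G/7
x(r) = r + 2*r² (x(r) = (r² + r²) + r = 2*r² + r = r + 2*r²)
b = 1/900 (b = (1/(15 + 15) + ((⅐)*0)*(1 + 2*((⅐)*0)))² = (1/30 + 0*(1 + 2*0))² = (1/30 + 0*(1 + 0))² = (1/30 + 0*1)² = (1/30 + 0)² = (1/30)² = 1/900 ≈ 0.0011111)
1/(b + X(w(-3))) = 1/(1/900 + ⅓) = 1/(301/900) = 900/301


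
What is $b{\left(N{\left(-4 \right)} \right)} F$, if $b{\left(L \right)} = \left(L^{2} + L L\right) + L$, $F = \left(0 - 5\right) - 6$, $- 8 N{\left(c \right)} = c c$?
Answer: $-66$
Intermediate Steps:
$N{\left(c \right)} = - \frac{c^{2}}{8}$ ($N{\left(c \right)} = - \frac{c c}{8} = - \frac{c^{2}}{8}$)
$F = -11$ ($F = \left(0 - 5\right) - 6 = -5 - 6 = -11$)
$b{\left(L \right)} = L + 2 L^{2}$ ($b{\left(L \right)} = \left(L^{2} + L^{2}\right) + L = 2 L^{2} + L = L + 2 L^{2}$)
$b{\left(N{\left(-4 \right)} \right)} F = - \frac{\left(-4\right)^{2}}{8} \left(1 + 2 \left(- \frac{\left(-4\right)^{2}}{8}\right)\right) \left(-11\right) = \left(- \frac{1}{8}\right) 16 \left(1 + 2 \left(\left(- \frac{1}{8}\right) 16\right)\right) \left(-11\right) = - 2 \left(1 + 2 \left(-2\right)\right) \left(-11\right) = - 2 \left(1 - 4\right) \left(-11\right) = \left(-2\right) \left(-3\right) \left(-11\right) = 6 \left(-11\right) = -66$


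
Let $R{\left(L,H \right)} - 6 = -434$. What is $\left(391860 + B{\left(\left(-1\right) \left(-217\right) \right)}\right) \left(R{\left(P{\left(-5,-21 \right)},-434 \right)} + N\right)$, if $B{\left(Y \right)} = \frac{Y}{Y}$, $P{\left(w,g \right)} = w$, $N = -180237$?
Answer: $-70795567565$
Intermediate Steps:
$R{\left(L,H \right)} = -428$ ($R{\left(L,H \right)} = 6 - 434 = -428$)
$B{\left(Y \right)} = 1$
$\left(391860 + B{\left(\left(-1\right) \left(-217\right) \right)}\right) \left(R{\left(P{\left(-5,-21 \right)},-434 \right)} + N\right) = \left(391860 + 1\right) \left(-428 - 180237\right) = 391861 \left(-180665\right) = -70795567565$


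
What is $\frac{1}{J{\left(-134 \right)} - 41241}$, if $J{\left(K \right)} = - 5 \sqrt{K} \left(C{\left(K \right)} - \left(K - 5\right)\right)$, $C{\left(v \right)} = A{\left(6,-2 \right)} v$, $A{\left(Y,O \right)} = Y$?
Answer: $- \frac{41241}{3182273831} - \frac{3325 i \sqrt{134}}{3182273831} \approx -1.296 \cdot 10^{-5} - 1.2095 \cdot 10^{-5} i$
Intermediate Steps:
$C{\left(v \right)} = 6 v$
$J{\left(K \right)} = - 5 \sqrt{K} \left(5 + 5 K\right)$ ($J{\left(K \right)} = - 5 \sqrt{K} \left(6 K - \left(K - 5\right)\right) = - 5 \sqrt{K} \left(6 K - \left(-5 + K\right)\right) = - 5 \sqrt{K} \left(5 + 5 K\right)$)
$\frac{1}{J{\left(-134 \right)} - 41241} = \frac{1}{25 \sqrt{-134} \left(-1 - -134\right) - 41241} = \frac{1}{25 i \sqrt{134} \left(-1 + 134\right) - 41241} = \frac{1}{25 i \sqrt{134} \cdot 133 - 41241} = \frac{1}{3325 i \sqrt{134} - 41241} = \frac{1}{-41241 + 3325 i \sqrt{134}}$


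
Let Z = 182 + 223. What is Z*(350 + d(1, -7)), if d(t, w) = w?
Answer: 138915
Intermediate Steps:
Z = 405
Z*(350 + d(1, -7)) = 405*(350 - 7) = 405*343 = 138915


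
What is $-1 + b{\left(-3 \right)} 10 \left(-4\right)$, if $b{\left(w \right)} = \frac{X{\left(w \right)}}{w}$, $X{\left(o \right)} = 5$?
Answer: $\frac{197}{3} \approx 65.667$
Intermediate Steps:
$b{\left(w \right)} = \frac{5}{w}$
$-1 + b{\left(-3 \right)} 10 \left(-4\right) = -1 + \frac{5}{-3} \cdot 10 \left(-4\right) = -1 + 5 \left(- \frac{1}{3}\right) \left(-40\right) = -1 - - \frac{200}{3} = -1 + \frac{200}{3} = \frac{197}{3}$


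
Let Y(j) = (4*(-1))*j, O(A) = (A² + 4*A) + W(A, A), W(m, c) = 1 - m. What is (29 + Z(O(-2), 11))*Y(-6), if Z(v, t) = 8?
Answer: 888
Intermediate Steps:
O(A) = 1 + A² + 3*A (O(A) = (A² + 4*A) + (1 - A) = 1 + A² + 3*A)
Y(j) = -4*j
(29 + Z(O(-2), 11))*Y(-6) = (29 + 8)*(-4*(-6)) = 37*24 = 888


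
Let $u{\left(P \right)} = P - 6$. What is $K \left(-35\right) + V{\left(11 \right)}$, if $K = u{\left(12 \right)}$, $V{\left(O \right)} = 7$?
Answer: $-203$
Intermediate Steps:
$u{\left(P \right)} = -6 + P$ ($u{\left(P \right)} = P - 6 = -6 + P$)
$K = 6$ ($K = -6 + 12 = 6$)
$K \left(-35\right) + V{\left(11 \right)} = 6 \left(-35\right) + 7 = -210 + 7 = -203$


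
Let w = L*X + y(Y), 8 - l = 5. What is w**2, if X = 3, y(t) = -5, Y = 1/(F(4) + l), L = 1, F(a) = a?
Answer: 4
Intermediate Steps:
l = 3 (l = 8 - 1*5 = 8 - 5 = 3)
Y = 1/7 (Y = 1/(4 + 3) = 1/7 ≈ 0.14286)
w = -2 (w = 1*3 - 5 = 3 - 5 = -2)
w**2 = (-2)**2 = 4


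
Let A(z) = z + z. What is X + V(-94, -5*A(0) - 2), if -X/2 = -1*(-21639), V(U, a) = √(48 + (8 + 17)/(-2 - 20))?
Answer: -43278 + √22682/22 ≈ -43271.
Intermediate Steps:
A(z) = 2*z
V(U, a) = √22682/22 (V(U, a) = √(48 + 25/(-22)) = √(48 + 25*(-1/22)) = √(48 - 25/22) = √(1031/22) = √22682/22)
X = -43278 (X = -(-2)*(-21639) = -2*21639 = -43278)
X + V(-94, -5*A(0) - 2) = -43278 + √22682/22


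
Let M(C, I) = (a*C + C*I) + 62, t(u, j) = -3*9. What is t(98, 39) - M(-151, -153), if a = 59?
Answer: -14283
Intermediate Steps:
t(u, j) = -27
M(C, I) = 62 + 59*C + C*I (M(C, I) = (59*C + C*I) + 62 = 62 + 59*C + C*I)
t(98, 39) - M(-151, -153) = -27 - (62 + 59*(-151) - 151*(-153)) = -27 - (62 - 8909 + 23103) = -27 - 1*14256 = -27 - 14256 = -14283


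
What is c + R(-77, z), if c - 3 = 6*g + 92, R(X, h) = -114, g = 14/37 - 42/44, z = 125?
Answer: -9140/407 ≈ -22.457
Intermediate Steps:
g = -469/814 (g = 14*(1/37) - 42*1/44 = 14/37 - 21/22 = -469/814 ≈ -0.57617)
c = 37258/407 (c = 3 + (6*(-469/814) + 92) = 3 + (-1407/407 + 92) = 3 + 36037/407 = 37258/407 ≈ 91.543)
c + R(-77, z) = 37258/407 - 114 = -9140/407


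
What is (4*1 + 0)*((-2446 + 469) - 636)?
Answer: -10452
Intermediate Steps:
(4*1 + 0)*((-2446 + 469) - 636) = (4 + 0)*(-1977 - 636) = 4*(-2613) = -10452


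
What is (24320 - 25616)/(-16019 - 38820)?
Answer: 1296/54839 ≈ 0.023633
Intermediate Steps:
(24320 - 25616)/(-16019 - 38820) = -1296/(-54839) = -1296*(-1/54839) = 1296/54839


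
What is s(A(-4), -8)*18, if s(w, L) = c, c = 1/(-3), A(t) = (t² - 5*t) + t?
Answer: -6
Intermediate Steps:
A(t) = t² - 4*t
c = -⅓ (c = 1*(-⅓) = -⅓ ≈ -0.33333)
s(w, L) = -⅓
s(A(-4), -8)*18 = -⅓*18 = -6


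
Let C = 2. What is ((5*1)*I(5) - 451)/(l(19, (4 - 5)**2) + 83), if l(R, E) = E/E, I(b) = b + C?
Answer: -104/21 ≈ -4.9524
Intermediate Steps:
I(b) = 2 + b (I(b) = b + 2 = 2 + b)
l(R, E) = 1
((5*1)*I(5) - 451)/(l(19, (4 - 5)**2) + 83) = ((5*1)*(2 + 5) - 451)/(1 + 83) = (5*7 - 451)/84 = (35 - 451)*(1/84) = -416*1/84 = -104/21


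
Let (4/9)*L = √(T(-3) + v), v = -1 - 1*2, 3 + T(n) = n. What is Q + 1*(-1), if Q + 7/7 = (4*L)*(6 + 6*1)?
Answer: -2 + 324*I ≈ -2.0 + 324.0*I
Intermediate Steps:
T(n) = -3 + n
v = -3 (v = -1 - 2 = -3)
L = 27*I/4 (L = 9*√((-3 - 3) - 3)/4 = 9*√(-6 - 3)/4 = 9*√(-9)/4 = 9*(3*I)/4 = 27*I/4 ≈ 6.75*I)
Q = -1 + 324*I (Q = -1 + (4*(27*I/4))*(6 + 6*1) = -1 + (27*I)*(6 + 6) = -1 + (27*I)*12 = -1 + 324*I ≈ -1.0 + 324.0*I)
Q + 1*(-1) = (-1 + 324*I) + 1*(-1) = (-1 + 324*I) - 1 = -2 + 324*I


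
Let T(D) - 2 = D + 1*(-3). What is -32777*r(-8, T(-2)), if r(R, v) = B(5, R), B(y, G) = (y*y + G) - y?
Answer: -393324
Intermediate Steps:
T(D) = -1 + D (T(D) = 2 + (D + 1*(-3)) = 2 + (D - 3) = 2 + (-3 + D) = -1 + D)
B(y, G) = G + y**2 - y (B(y, G) = (y**2 + G) - y = (G + y**2) - y = G + y**2 - y)
r(R, v) = 20 + R (r(R, v) = R + 5**2 - 1*5 = R + 25 - 5 = 20 + R)
-32777*r(-8, T(-2)) = -32777*(20 - 8) = -32777*12 = -393324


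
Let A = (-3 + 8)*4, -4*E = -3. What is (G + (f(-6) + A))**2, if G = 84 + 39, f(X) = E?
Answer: 330625/16 ≈ 20664.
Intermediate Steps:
E = 3/4 (E = -1/4*(-3) = 3/4 ≈ 0.75000)
f(X) = 3/4
G = 123
A = 20 (A = 5*4 = 20)
(G + (f(-6) + A))**2 = (123 + (3/4 + 20))**2 = (123 + 83/4)**2 = (575/4)**2 = 330625/16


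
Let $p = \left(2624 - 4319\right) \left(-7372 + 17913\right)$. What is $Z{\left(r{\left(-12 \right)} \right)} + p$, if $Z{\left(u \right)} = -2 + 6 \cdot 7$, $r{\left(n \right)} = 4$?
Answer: $-17866955$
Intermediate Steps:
$Z{\left(u \right)} = 40$ ($Z{\left(u \right)} = -2 + 42 = 40$)
$p = -17866995$ ($p = \left(-1695\right) 10541 = -17866995$)
$Z{\left(r{\left(-12 \right)} \right)} + p = 40 - 17866995 = -17866955$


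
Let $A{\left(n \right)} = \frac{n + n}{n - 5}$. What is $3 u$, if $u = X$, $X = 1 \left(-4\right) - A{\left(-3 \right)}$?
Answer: $- \frac{57}{4} \approx -14.25$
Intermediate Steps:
$A{\left(n \right)} = \frac{2 n}{-5 + n}$
$X = - \frac{19}{4}$ ($X = 1 \left(-4\right) - 2 \left(-3\right) \frac{1}{-5 - 3} = -4 - 2 \left(-3\right) \frac{1}{-8} = -4 - 2 \left(-3\right) \left(- \frac{1}{8}\right) = -4 - \frac{3}{4} = - \frac{19}{4} \approx -4.75$)
$u = - \frac{19}{4} \approx -4.75$
$3 u = 3 \left(- \frac{19}{4}\right) = - \frac{57}{4}$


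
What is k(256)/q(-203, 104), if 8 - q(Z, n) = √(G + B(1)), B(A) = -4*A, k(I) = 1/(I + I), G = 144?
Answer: -1/4864 - √35/19456 ≈ -0.00050967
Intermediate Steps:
k(I) = 1/(2*I)
q(Z, n) = 8 - 2*√35 (q(Z, n) = 8 - √(144 - 4*1) = 8 - √(144 - 4) = 8 - √140 = 8 - 2*√35)
k(256)/q(-203, 104) = ((½)/256)/(8 - 2*√35) = ((½)*(1/256))/(8 - 2*√35) = 1/(512*(8 - 2*√35))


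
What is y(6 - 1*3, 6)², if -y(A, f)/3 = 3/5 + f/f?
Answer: 576/25 ≈ 23.040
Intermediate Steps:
y(A, f) = -24/5 (y(A, f) = -3*(3/5 + f/f) = -3*(3*(⅕) + 1) = -3*(⅗ + 1) = -3*8/5 = -24/5)
y(6 - 1*3, 6)² = (-24/5)² = 576/25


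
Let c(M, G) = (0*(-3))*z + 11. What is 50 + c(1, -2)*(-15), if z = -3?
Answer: -115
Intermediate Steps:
c(M, G) = 11 (c(M, G) = (0*(-3))*(-3) + 11 = 0*(-3) + 11 = 0 + 11 = 11)
50 + c(1, -2)*(-15) = 50 + 11*(-15) = 50 - 165 = -115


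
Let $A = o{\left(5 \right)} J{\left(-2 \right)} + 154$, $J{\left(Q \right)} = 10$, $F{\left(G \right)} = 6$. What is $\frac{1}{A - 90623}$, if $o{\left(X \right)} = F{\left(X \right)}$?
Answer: $- \frac{1}{90409} \approx -1.1061 \cdot 10^{-5}$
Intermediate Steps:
$o{\left(X \right)} = 6$
$A = 214$ ($A = 6 \cdot 10 + 154 = 60 + 154 = 214$)
$\frac{1}{A - 90623} = \frac{1}{214 - 90623} = \frac{1}{-90409} = - \frac{1}{90409}$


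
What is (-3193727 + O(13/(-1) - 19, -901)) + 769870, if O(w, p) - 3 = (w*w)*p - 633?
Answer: -3347111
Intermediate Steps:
O(w, p) = -630 + p*w² (O(w, p) = 3 + ((w*w)*p - 633) = 3 + (w²*p - 633) = 3 + (p*w² - 633) = 3 + (-633 + p*w²) = -630 + p*w²)
(-3193727 + O(13/(-1) - 19, -901)) + 769870 = (-3193727 + (-630 - 901*(13/(-1) - 19)²)) + 769870 = (-3193727 + (-630 - 901*(13*(-1) - 19)²)) + 769870 = (-3193727 + (-630 - 901*(-13 - 19)²)) + 769870 = (-3193727 + (-630 - 901*(-32)²)) + 769870 = (-3193727 + (-630 - 901*1024)) + 769870 = (-3193727 + (-630 - 922624)) + 769870 = (-3193727 - 923254) + 769870 = -4116981 + 769870 = -3347111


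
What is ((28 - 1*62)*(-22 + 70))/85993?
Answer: -1632/85993 ≈ -0.018978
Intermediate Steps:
((28 - 1*62)*(-22 + 70))/85993 = ((28 - 62)*48)*(1/85993) = -34*48*(1/85993) = -1632*1/85993 = -1632/85993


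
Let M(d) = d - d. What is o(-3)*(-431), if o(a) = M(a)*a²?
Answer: 0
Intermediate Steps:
M(d) = 0
o(a) = 0 (o(a) = 0*a² = 0)
o(-3)*(-431) = 0*(-431) = 0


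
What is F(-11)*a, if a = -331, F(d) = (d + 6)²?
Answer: -8275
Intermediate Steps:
F(d) = (6 + d)²
F(-11)*a = (6 - 11)²*(-331) = (-5)²*(-331) = 25*(-331) = -8275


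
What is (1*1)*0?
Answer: 0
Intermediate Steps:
(1*1)*0 = 1*0 = 0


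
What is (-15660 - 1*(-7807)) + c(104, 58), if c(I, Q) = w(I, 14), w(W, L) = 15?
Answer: -7838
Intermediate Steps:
c(I, Q) = 15
(-15660 - 1*(-7807)) + c(104, 58) = (-15660 - 1*(-7807)) + 15 = (-15660 + 7807) + 15 = -7853 + 15 = -7838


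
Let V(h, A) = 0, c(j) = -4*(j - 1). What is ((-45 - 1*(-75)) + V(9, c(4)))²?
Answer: 900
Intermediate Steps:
c(j) = 4 - 4*j (c(j) = -4*(-1 + j) = 4 - 4*j)
((-45 - 1*(-75)) + V(9, c(4)))² = ((-45 - 1*(-75)) + 0)² = ((-45 + 75) + 0)² = (30 + 0)² = 30² = 900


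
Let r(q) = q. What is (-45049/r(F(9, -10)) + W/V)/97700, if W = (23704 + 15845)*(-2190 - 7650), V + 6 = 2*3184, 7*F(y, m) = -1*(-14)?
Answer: -532463029/621567400 ≈ -0.85665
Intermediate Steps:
F(y, m) = 2 (F(y, m) = (-1*(-14))/7 = (1/7)*14 = 2)
V = 6362 (V = -6 + 2*3184 = -6 + 6368 = 6362)
W = -389162160 (W = 39549*(-9840) = -389162160)
(-45049/r(F(9, -10)) + W/V)/97700 = (-45049/2 - 389162160/6362)/97700 = (-45049*1/2 - 389162160*1/6362)*(1/97700) = (-45049/2 - 194581080/3181)*(1/97700) = -532463029/6362*1/97700 = -532463029/621567400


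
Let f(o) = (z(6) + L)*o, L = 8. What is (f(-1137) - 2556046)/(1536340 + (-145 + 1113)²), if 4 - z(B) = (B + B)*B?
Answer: -1243913/1236682 ≈ -1.0058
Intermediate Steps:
z(B) = 4 - 2*B² (z(B) = 4 - (B + B)*B = 4 - 2*B*B = 4 - 2*B²)
f(o) = -60*o (f(o) = ((4 - 2*6²) + 8)*o = ((4 - 2*36) + 8)*o = ((4 - 72) + 8)*o = (-68 + 8)*o = -60*o)
(f(-1137) - 2556046)/(1536340 + (-145 + 1113)²) = (-60*(-1137) - 2556046)/(1536340 + (-145 + 1113)²) = (68220 - 2556046)/(1536340 + 968²) = -2487826/(1536340 + 937024) = -2487826/2473364 = -2487826*1/2473364 = -1243913/1236682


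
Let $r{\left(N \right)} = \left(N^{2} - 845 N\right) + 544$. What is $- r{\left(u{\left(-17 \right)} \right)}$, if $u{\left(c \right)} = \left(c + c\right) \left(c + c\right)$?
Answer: $-360060$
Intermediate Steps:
$u{\left(c \right)} = 4 c^{2}$ ($u{\left(c \right)} = 2 c 2 c = 4 c^{2}$)
$r{\left(N \right)} = 544 + N^{2} - 845 N$
$- r{\left(u{\left(-17 \right)} \right)} = - (544 + \left(4 \left(-17\right)^{2}\right)^{2} - 845 \cdot 4 \left(-17\right)^{2}) = - (544 + \left(4 \cdot 289\right)^{2} - 845 \cdot 4 \cdot 289) = - (544 + 1156^{2} - 976820) = - (544 + 1336336 - 976820) = \left(-1\right) 360060 = -360060$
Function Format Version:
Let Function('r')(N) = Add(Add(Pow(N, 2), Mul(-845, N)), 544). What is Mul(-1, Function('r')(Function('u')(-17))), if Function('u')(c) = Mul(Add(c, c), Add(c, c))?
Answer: -360060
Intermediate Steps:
Function('u')(c) = Mul(4, Pow(c, 2)) (Function('u')(c) = Mul(Mul(2, c), Mul(2, c)) = Mul(4, Pow(c, 2)))
Function('r')(N) = Add(544, Pow(N, 2), Mul(-845, N))
Mul(-1, Function('r')(Function('u')(-17))) = Mul(-1, Add(544, Pow(Mul(4, Pow(-17, 2)), 2), Mul(-845, Mul(4, Pow(-17, 2))))) = Mul(-1, Add(544, Pow(Mul(4, 289), 2), Mul(-845, Mul(4, 289)))) = Mul(-1, Add(544, Pow(1156, 2), Mul(-845, 1156))) = Mul(-1, Add(544, 1336336, -976820)) = Mul(-1, 360060) = -360060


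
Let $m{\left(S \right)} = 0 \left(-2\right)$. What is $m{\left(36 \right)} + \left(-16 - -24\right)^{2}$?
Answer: $64$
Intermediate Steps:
$m{\left(S \right)} = 0$
$m{\left(36 \right)} + \left(-16 - -24\right)^{2} = 0 + \left(-16 - -24\right)^{2} = 0 + \left(-16 + 24\right)^{2} = 0 + 8^{2} = 0 + 64 = 64$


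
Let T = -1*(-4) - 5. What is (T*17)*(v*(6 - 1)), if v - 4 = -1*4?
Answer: 0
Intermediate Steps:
v = 0 (v = 4 - 1*4 = 4 - 4 = 0)
T = -1 (T = 4 - 5 = -1)
(T*17)*(v*(6 - 1)) = (-1*17)*(0*(6 - 1)) = -0*5 = -17*0 = 0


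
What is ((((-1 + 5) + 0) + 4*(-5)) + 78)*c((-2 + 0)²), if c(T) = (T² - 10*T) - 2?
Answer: -1612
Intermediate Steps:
c(T) = -2 + T² - 10*T
((((-1 + 5) + 0) + 4*(-5)) + 78)*c((-2 + 0)²) = ((((-1 + 5) + 0) + 4*(-5)) + 78)*(-2 + ((-2 + 0)²)² - 10*(-2 + 0)²) = (((4 + 0) - 20) + 78)*(-2 + ((-2)²)² - 10*(-2)²) = ((4 - 20) + 78)*(-2 + 4² - 10*4) = (-16 + 78)*(-2 + 16 - 40) = 62*(-26) = -1612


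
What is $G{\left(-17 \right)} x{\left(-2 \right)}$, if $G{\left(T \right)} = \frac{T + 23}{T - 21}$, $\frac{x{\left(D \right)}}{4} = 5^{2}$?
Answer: $- \frac{300}{19} \approx -15.789$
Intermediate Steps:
$x{\left(D \right)} = 100$ ($x{\left(D \right)} = 4 \cdot 5^{2} = 4 \cdot 25 = 100$)
$G{\left(T \right)} = \frac{23 + T}{-21 + T}$
$G{\left(-17 \right)} x{\left(-2 \right)} = \frac{23 - 17}{-21 - 17} \cdot 100 = \frac{1}{-38} \cdot 6 \cdot 100 = \left(- \frac{1}{38}\right) 6 \cdot 100 = \left(- \frac{3}{19}\right) 100 = - \frac{300}{19}$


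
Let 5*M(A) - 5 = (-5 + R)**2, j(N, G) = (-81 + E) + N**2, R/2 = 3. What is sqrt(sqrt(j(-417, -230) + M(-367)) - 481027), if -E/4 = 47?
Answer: sqrt(-12025675 + 5*sqrt(4340530))/5 ≈ 693.26*I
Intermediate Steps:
R = 6 (R = 2*3 = 6)
E = -188 (E = -4*47 = -188)
j(N, G) = -269 + N**2 (j(N, G) = (-81 - 188) + N**2 = -269 + N**2)
M(A) = 6/5 (M(A) = 1 + (-5 + 6)**2/5 = 1 + (1/5)*1**2 = 1 + (1/5)*1 = 1 + 1/5 = 6/5)
sqrt(sqrt(j(-417, -230) + M(-367)) - 481027) = sqrt(sqrt((-269 + (-417)**2) + 6/5) - 481027) = sqrt(sqrt((-269 + 173889) + 6/5) - 481027) = sqrt(sqrt(173620 + 6/5) - 481027) = sqrt(sqrt(868106/5) - 481027) = sqrt(sqrt(4340530)/5 - 481027) = sqrt(-481027 + sqrt(4340530)/5)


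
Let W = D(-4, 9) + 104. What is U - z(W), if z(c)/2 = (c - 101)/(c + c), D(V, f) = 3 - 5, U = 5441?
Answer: 554981/102 ≈ 5441.0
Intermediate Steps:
D(V, f) = -2
W = 102 (W = -2 + 104 = 102)
z(c) = (-101 + c)/c (z(c) = 2*((c - 101)/(c + c)) = 2*((-101 + c)/((2*c))) = 2*((-101 + c)*(1/(2*c))) = 2*((-101 + c)/(2*c)) = (-101 + c)/c)
U - z(W) = 5441 - (-101 + 102)/102 = 5441 - 1/102 = 554981/102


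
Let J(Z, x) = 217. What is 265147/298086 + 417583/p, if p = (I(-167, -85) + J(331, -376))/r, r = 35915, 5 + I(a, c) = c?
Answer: 4470542864719939/37856922 ≈ 1.1809e+8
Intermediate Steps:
I(a, c) = -5 + c
p = 127/35915 (p = ((-5 - 85) + 217)/35915 = (-90 + 217)*(1/35915) = 127*(1/35915) = 127/35915 ≈ 0.0035361)
265147/298086 + 417583/p = 265147/298086 + 417583/(127/35915) = 265147*(1/298086) + 417583*(35915/127) = 265147/298086 + 14997493445/127 = 4470542864719939/37856922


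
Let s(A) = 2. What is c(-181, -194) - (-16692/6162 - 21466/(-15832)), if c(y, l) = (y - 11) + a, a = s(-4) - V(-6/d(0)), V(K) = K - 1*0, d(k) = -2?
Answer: -119849135/625364 ≈ -191.65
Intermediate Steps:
V(K) = K (V(K) = K + 0 = K)
a = -1 (a = 2 - (-6)/(-2) = 2 - (-6)*(-1)/2 = 2 - 1*3 = 2 - 3 = -1)
c(y, l) = -12 + y (c(y, l) = (y - 11) - 1 = (-11 + y) - 1 = -12 + y)
c(-181, -194) - (-16692/6162 - 21466/(-15832)) = (-12 - 181) - (-16692/6162 - 21466/(-15832)) = -193 - (-16692*1/6162 - 21466*(-1/15832)) = -193 - (-214/79 + 10733/7916) = -193 - 1*(-846117/625364) = -193 + 846117/625364 = -119849135/625364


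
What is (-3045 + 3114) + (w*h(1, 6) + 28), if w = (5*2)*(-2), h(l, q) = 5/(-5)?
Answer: 117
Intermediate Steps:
h(l, q) = -1 (h(l, q) = 5*(-⅕) = -1)
w = -20 (w = 10*(-2) = -20)
(-3045 + 3114) + (w*h(1, 6) + 28) = (-3045 + 3114) + (-20*(-1) + 28) = 69 + (20 + 28) = 69 + 48 = 117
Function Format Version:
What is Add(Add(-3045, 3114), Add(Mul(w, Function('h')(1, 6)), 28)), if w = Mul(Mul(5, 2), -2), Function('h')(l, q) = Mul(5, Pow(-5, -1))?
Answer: 117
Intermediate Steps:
Function('h')(l, q) = -1 (Function('h')(l, q) = Mul(5, Rational(-1, 5)) = -1)
w = -20 (w = Mul(10, -2) = -20)
Add(Add(-3045, 3114), Add(Mul(w, Function('h')(1, 6)), 28)) = Add(Add(-3045, 3114), Add(Mul(-20, -1), 28)) = Add(69, Add(20, 28)) = Add(69, 48) = 117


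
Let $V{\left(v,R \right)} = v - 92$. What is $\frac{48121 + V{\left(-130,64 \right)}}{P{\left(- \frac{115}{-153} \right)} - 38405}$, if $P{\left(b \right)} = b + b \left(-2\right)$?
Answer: $- \frac{7328547}{5876080} \approx -1.2472$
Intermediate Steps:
$P{\left(b \right)} = - b$ ($P{\left(b \right)} = b - 2 b = - b$)
$V{\left(v,R \right)} = -92 + v$
$\frac{48121 + V{\left(-130,64 \right)}}{P{\left(- \frac{115}{-153} \right)} - 38405} = \frac{48121 - 222}{- \frac{-115}{-153} - 38405} = \frac{48121 - 222}{- \frac{\left(-115\right) \left(-1\right)}{153} - 38405} = \frac{47899}{\left(-1\right) \frac{115}{153} - 38405} = \frac{47899}{- \frac{115}{153} - 38405} = \frac{47899}{- \frac{5876080}{153}} = 47899 \left(- \frac{153}{5876080}\right) = - \frac{7328547}{5876080}$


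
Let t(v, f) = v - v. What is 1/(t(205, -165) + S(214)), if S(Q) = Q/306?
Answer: 153/107 ≈ 1.4299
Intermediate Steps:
t(v, f) = 0
S(Q) = Q/306 (S(Q) = Q*(1/306) = Q/306)
1/(t(205, -165) + S(214)) = 1/(0 + (1/306)*214) = 1/(0 + 107/153) = 1/(107/153) = 153/107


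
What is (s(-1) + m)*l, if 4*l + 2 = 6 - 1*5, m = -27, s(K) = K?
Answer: 7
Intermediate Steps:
l = -¼ (l = -½ + (6 - 1*5)/4 = -½ + (6 - 5)/4 = -½ + (¼)*1 = -½ + ¼ = -¼ ≈ -0.25000)
(s(-1) + m)*l = (-1 - 27)*(-¼) = -28*(-¼) = 7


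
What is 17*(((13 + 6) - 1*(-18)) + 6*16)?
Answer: 2261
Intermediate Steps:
17*(((13 + 6) - 1*(-18)) + 6*16) = 17*((19 + 18) + 96) = 17*(37 + 96) = 17*133 = 2261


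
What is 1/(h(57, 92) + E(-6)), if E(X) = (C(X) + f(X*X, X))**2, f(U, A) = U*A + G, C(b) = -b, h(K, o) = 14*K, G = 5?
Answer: 1/42823 ≈ 2.3352e-5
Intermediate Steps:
f(U, A) = 5 + A*U (f(U, A) = U*A + 5 = A*U + 5 = 5 + A*U)
E(X) = (5 + X**3 - X)**2 (E(X) = (-X + (5 + X*(X*X)))**2 = (-X + (5 + X*X**2))**2 = (-X + (5 + X**3))**2 = (5 + X**3 - X)**2)
1/(h(57, 92) + E(-6)) = 1/(14*57 + (5 + (-6)**3 - 1*(-6))**2) = 1/(798 + (5 - 216 + 6)**2) = 1/(798 + (-205)**2) = 1/(798 + 42025) = 1/42823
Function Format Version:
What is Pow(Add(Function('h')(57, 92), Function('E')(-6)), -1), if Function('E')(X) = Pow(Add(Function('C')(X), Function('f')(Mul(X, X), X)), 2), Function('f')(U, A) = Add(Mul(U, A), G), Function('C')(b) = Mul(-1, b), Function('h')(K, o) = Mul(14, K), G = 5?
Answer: Rational(1, 42823) ≈ 2.3352e-5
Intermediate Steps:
Function('f')(U, A) = Add(5, Mul(A, U)) (Function('f')(U, A) = Add(Mul(U, A), 5) = Add(Mul(A, U), 5) = Add(5, Mul(A, U)))
Function('E')(X) = Pow(Add(5, Pow(X, 3), Mul(-1, X)), 2) (Function('E')(X) = Pow(Add(Mul(-1, X), Add(5, Mul(X, Mul(X, X)))), 2) = Pow(Add(Mul(-1, X), Add(5, Mul(X, Pow(X, 2)))), 2) = Pow(Add(Mul(-1, X), Add(5, Pow(X, 3))), 2) = Pow(Add(5, Pow(X, 3), Mul(-1, X)), 2))
Pow(Add(Function('h')(57, 92), Function('E')(-6)), -1) = Pow(Add(Mul(14, 57), Pow(Add(5, Pow(-6, 3), Mul(-1, -6)), 2)), -1) = Pow(Add(798, Pow(Add(5, -216, 6), 2)), -1) = Pow(Add(798, Pow(-205, 2)), -1) = Pow(Add(798, 42025), -1) = Pow(42823, -1) = Rational(1, 42823)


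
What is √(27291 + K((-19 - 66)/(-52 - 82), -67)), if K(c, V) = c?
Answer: √490048586/134 ≈ 165.20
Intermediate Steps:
√(27291 + K((-19 - 66)/(-52 - 82), -67)) = √(27291 + (-19 - 66)/(-52 - 82)) = √(27291 - 85/(-134)) = √(27291 - 85*(-1/134)) = √(27291 + 85/134) = √(3657079/134) = √490048586/134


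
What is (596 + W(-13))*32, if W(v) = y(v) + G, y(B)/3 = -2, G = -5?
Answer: 18720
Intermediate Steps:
y(B) = -6 (y(B) = 3*(-2) = -6)
W(v) = -11 (W(v) = -6 - 5 = -11)
(596 + W(-13))*32 = (596 - 11)*32 = 585*32 = 18720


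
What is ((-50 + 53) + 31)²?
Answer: 1156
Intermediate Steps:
((-50 + 53) + 31)² = (3 + 31)² = 34² = 1156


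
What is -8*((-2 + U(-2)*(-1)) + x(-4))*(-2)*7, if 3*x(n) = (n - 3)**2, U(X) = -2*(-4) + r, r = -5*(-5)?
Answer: -6272/3 ≈ -2090.7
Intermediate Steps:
r = 25
U(X) = 33 (U(X) = -2*(-4) + 25 = 8 + 25 = 33)
x(n) = (-3 + n)**2/3 (x(n) = (n - 3)**2/3 = (-3 + n)**2/3)
-8*((-2 + U(-2)*(-1)) + x(-4))*(-2)*7 = -8*((-2 + 33*(-1)) + (-3 - 4)**2/3)*(-2)*7 = -8*((-2 - 33) + (1/3)*(-7)**2)*(-2)*7 = -8*(-35 + (1/3)*49)*(-2)*7 = -8*(-35 + 49/3)*(-2)*7 = -(-448)*(-2)/3*7 = -8*112/3*7 = -896/3*7 = -6272/3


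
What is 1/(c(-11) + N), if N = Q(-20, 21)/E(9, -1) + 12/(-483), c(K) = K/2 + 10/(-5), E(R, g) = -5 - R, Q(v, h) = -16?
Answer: -322/2055 ≈ -0.15669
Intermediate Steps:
c(K) = -2 + K/2 (c(K) = K*(1/2) + 10*(-1/5) = K/2 - 2 = -2 + K/2)
N = 180/161 (N = -16/(-5 - 1*9) + 12/(-483) = -16/(-5 - 9) + 12*(-1/483) = -16/(-14) - 4/161 = -16*(-1/14) - 4/161 = 8/7 - 4/161 = 180/161 ≈ 1.1180)
1/(c(-11) + N) = 1/((-2 + (1/2)*(-11)) + 180/161) = 1/((-2 - 11/2) + 180/161) = 1/(-15/2 + 180/161) = 1/(-2055/322) = -322/2055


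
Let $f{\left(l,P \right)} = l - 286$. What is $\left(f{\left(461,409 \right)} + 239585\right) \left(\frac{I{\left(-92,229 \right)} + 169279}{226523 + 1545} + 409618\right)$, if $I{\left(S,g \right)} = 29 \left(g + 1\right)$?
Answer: $\frac{151341913036260}{1541} \approx 9.821 \cdot 10^{10}$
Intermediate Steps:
$I{\left(S,g \right)} = 29 + 29 g$ ($I{\left(S,g \right)} = 29 \left(1 + g\right) = 29 + 29 g$)
$f{\left(l,P \right)} = -286 + l$ ($f{\left(l,P \right)} = l - 286 = -286 + l$)
$\left(f{\left(461,409 \right)} + 239585\right) \left(\frac{I{\left(-92,229 \right)} + 169279}{226523 + 1545} + 409618\right) = \left(\left(-286 + 461\right) + 239585\right) \left(\frac{\left(29 + 29 \cdot 229\right) + 169279}{226523 + 1545} + 409618\right) = \left(175 + 239585\right) \left(\frac{\left(29 + 6641\right) + 169279}{228068} + 409618\right) = 239760 \left(\left(6670 + 169279\right) \frac{1}{228068} + 409618\right) = 239760 \left(175949 \cdot \frac{1}{228068} + 409618\right) = 239760 \left(\frac{175949}{228068} + 409618\right) = 239760 \cdot \frac{93420933973}{228068} = \frac{151341913036260}{1541}$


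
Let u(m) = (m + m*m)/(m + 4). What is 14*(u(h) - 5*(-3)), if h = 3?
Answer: 234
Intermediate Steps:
u(m) = (m + m²)/(4 + m)
14*(u(h) - 5*(-3)) = 14*(3*(1 + 3)/(4 + 3) - 5*(-3)) = 14*(3*4/7 + 15) = 14*(3*(⅐)*4 + 15) = 14*(12/7 + 15) = 14*(117/7) = 234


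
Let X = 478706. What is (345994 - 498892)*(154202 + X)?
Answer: -96770367384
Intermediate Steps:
(345994 - 498892)*(154202 + X) = (345994 - 498892)*(154202 + 478706) = -152898*632908 = -96770367384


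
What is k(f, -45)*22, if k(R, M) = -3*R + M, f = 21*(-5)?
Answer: 5940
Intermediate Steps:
f = -105
k(R, M) = M - 3*R
k(f, -45)*22 = (-45 - 3*(-105))*22 = (-45 + 315)*22 = 270*22 = 5940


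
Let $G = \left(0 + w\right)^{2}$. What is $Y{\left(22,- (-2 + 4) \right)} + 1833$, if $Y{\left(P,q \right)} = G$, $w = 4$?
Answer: $1849$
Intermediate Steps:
$G = 16$ ($G = \left(0 + 4\right)^{2} = 4^{2} = 16$)
$Y{\left(P,q \right)} = 16$
$Y{\left(22,- (-2 + 4) \right)} + 1833 = 16 + 1833 = 1849$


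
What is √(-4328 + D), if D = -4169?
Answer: I*√8497 ≈ 92.179*I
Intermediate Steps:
√(-4328 + D) = √(-4328 - 4169) = √(-8497) = I*√8497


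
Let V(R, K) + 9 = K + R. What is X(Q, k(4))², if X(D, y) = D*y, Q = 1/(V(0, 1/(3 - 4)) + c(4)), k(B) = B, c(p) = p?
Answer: 4/9 ≈ 0.44444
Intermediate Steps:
V(R, K) = -9 + K + R (V(R, K) = -9 + (K + R) = -9 + K + R)
Q = -⅙ (Q = 1/((-9 + 1/(3 - 4) + 0) + 4) = 1/((-9 + 1/(-1) + 0) + 4) = 1/((-9 - 1 + 0) + 4) = 1/(-10 + 4) = 1/(-6) = -⅙ ≈ -0.16667)
X(Q, k(4))² = (-⅙*4)² = (-⅔)² = 4/9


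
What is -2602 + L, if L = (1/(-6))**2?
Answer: -93671/36 ≈ -2602.0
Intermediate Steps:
L = 1/36 (L = (-1/6)**2 = 1/36 ≈ 0.027778)
-2602 + L = -2602 + 1/36 = -93671/36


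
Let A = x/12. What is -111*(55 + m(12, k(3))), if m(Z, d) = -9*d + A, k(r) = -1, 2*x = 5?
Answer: -57017/8 ≈ -7127.1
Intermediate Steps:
x = 5/2 (x = (½)*5 = 5/2 ≈ 2.5000)
A = 5/24 (A = (5/2)/12 = (5/2)*(1/12) = 5/24 ≈ 0.20833)
m(Z, d) = 5/24 - 9*d (m(Z, d) = -9*d + 5/24 = 5/24 - 9*d)
-111*(55 + m(12, k(3))) = -111*(55 + (5/24 - 9*(-1))) = -111*(55 + (5/24 + 9)) = -111*(55 + 221/24) = -111*1541/24 = -57017/8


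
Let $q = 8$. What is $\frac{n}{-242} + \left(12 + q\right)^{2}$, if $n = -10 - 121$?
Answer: $\frac{96931}{242} \approx 400.54$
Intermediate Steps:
$n = -131$ ($n = -10 - 121 = -131$)
$\frac{n}{-242} + \left(12 + q\right)^{2} = - \frac{131}{-242} + \left(12 + 8\right)^{2} = \left(-131\right) \left(- \frac{1}{242}\right) + 20^{2} = \frac{131}{242} + 400 = \frac{96931}{242}$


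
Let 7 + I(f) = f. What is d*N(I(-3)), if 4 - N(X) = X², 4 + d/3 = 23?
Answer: -5472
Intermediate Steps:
I(f) = -7 + f
d = 57 (d = -12 + 3*23 = -12 + 69 = 57)
N(X) = 4 - X²
d*N(I(-3)) = 57*(4 - (-7 - 3)²) = 57*(4 - 1*(-10)²) = 57*(4 - 1*100) = 57*(4 - 100) = 57*(-96) = -5472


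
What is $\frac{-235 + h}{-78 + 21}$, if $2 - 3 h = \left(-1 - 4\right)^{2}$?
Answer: $\frac{728}{171} \approx 4.2573$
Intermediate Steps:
$h = - \frac{23}{3}$ ($h = \frac{2}{3} - \frac{\left(-1 - 4\right)^{2}}{3} = \frac{2}{3} - \frac{\left(-5\right)^{2}}{3} = \frac{2}{3} - \frac{25}{3} = - \frac{23}{3} \approx -7.6667$)
$\frac{-235 + h}{-78 + 21} = \frac{-235 - \frac{23}{3}}{-78 + 21} = - \frac{728}{3 \left(-57\right)} = \left(- \frac{728}{3}\right) \left(- \frac{1}{57}\right) = \frac{728}{171}$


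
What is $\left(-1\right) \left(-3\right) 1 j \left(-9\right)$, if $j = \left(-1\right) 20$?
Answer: $540$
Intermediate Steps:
$j = -20$
$\left(-1\right) \left(-3\right) 1 j \left(-9\right) = \left(-1\right) \left(-3\right) 1 \left(-20\right) \left(-9\right) = 3 \cdot 1 \left(-20\right) \left(-9\right) = 3 \left(-20\right) \left(-9\right) = \left(-60\right) \left(-9\right) = 540$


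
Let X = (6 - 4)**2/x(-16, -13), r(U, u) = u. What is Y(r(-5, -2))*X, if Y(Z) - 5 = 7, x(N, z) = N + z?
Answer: -48/29 ≈ -1.6552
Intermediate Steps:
Y(Z) = 12 (Y(Z) = 5 + 7 = 12)
X = -4/29 (X = (6 - 4)**2/(-16 - 13) = 2**2/(-29) = 4*(-1/29) = -4/29 ≈ -0.13793)
Y(r(-5, -2))*X = 12*(-4/29) = -48/29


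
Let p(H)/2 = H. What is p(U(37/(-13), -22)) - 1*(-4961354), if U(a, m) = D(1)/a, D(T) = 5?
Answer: 183569968/37 ≈ 4.9614e+6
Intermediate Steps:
U(a, m) = 5/a
p(H) = 2*H
p(U(37/(-13), -22)) - 1*(-4961354) = 2*(5/((37/(-13)))) - 1*(-4961354) = 2*(5/((37*(-1/13)))) + 4961354 = 2*(5/(-37/13)) + 4961354 = 2*(5*(-13/37)) + 4961354 = 2*(-65/37) + 4961354 = -130/37 + 4961354 = 183569968/37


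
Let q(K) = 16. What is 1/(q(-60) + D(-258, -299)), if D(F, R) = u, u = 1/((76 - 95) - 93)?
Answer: 112/1791 ≈ 0.062535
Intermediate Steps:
u = -1/112 (u = 1/(-19 - 93) = 1/(-112) = -1/112 ≈ -0.0089286)
D(F, R) = -1/112
1/(q(-60) + D(-258, -299)) = 1/(16 - 1/112) = 1/(1791/112) = 112/1791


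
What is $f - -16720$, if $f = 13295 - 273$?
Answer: $29742$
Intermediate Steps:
$f = 13022$
$f - -16720 = 13022 - -16720 = 13022 + 16720 = 29742$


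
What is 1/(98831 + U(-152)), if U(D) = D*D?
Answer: 1/121935 ≈ 8.2011e-6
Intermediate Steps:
U(D) = D²
1/(98831 + U(-152)) = 1/(98831 + (-152)²) = 1/(98831 + 23104) = 1/121935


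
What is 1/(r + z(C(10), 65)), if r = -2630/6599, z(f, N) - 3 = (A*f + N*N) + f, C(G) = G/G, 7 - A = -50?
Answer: 6599/28280684 ≈ 0.00023334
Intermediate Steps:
A = 57 (A = 7 - 1*(-50) = 7 + 50 = 57)
C(G) = 1
z(f, N) = 3 + N² + 58*f (z(f, N) = 3 + ((57*f + N*N) + f) = 3 + ((57*f + N²) + f) = 3 + ((N² + 57*f) + f) = 3 + (N² + 58*f) = 3 + N² + 58*f)
r = -2630/6599 (r = -2630*1/6599 = -2630/6599 ≈ -0.39855)
1/(r + z(C(10), 65)) = 1/(-2630/6599 + (3 + 65² + 58*1)) = 1/(-2630/6599 + (3 + 4225 + 58)) = 1/(-2630/6599 + 4286) = 1/(28280684/6599) = 6599/28280684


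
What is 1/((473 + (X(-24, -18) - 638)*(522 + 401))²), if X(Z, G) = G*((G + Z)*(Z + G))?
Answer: 1/893740740877009 ≈ 1.1189e-15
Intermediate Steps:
X(Z, G) = G*(G + Z)² (X(Z, G) = G*((G + Z)*(G + Z)) = G*(G + Z)²)
1/((473 + (X(-24, -18) - 638)*(522 + 401))²) = 1/((473 + (-18*(-18 - 24)² - 638)*(522 + 401))²) = 1/((473 + (-18*(-42)² - 638)*923)²) = 1/((473 + (-18*1764 - 638)*923)²) = 1/((473 + (-31752 - 638)*923)²) = 1/((473 - 32390*923)²) = 1/((473 - 29895970)²) = 1/((-29895497)²) = 1/893740740877009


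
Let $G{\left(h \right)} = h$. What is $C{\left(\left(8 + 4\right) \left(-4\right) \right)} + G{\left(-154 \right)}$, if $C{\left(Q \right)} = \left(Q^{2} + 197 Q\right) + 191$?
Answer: $-7115$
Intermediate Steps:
$C{\left(Q \right)} = 191 + Q^{2} + 197 Q$
$C{\left(\left(8 + 4\right) \left(-4\right) \right)} + G{\left(-154 \right)} = \left(191 + \left(\left(8 + 4\right) \left(-4\right)\right)^{2} + 197 \left(8 + 4\right) \left(-4\right)\right) - 154 = \left(191 + \left(12 \left(-4\right)\right)^{2} + 197 \cdot 12 \left(-4\right)\right) - 154 = \left(191 + \left(-48\right)^{2} + 197 \left(-48\right)\right) - 154 = \left(191 + 2304 - 9456\right) - 154 = -6961 - 154 = -7115$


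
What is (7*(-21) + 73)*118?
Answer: -8732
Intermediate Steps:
(7*(-21) + 73)*118 = (-147 + 73)*118 = -74*118 = -8732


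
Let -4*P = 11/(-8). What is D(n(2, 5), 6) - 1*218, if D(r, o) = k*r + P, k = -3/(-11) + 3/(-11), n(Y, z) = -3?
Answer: -6965/32 ≈ -217.66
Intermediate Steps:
P = 11/32 (P = -11/(4*(-8)) = -11*(-1)/(4*8) = -1/4*(-11/8) = 11/32 ≈ 0.34375)
k = 0 (k = -3*(-1/11) + 3*(-1/11) = 3/11 - 3/11 = 0)
D(r, o) = 11/32 (D(r, o) = 0*r + 11/32 = 0 + 11/32 = 11/32)
D(n(2, 5), 6) - 1*218 = 11/32 - 1*218 = 11/32 - 218 = -6965/32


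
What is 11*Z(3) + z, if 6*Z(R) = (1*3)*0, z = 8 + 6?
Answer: 14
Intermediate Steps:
z = 14
Z(R) = 0 (Z(R) = ((1*3)*0)/6 = (3*0)/6 = (⅙)*0 = 0)
11*Z(3) + z = 11*0 + 14 = 0 + 14 = 14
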